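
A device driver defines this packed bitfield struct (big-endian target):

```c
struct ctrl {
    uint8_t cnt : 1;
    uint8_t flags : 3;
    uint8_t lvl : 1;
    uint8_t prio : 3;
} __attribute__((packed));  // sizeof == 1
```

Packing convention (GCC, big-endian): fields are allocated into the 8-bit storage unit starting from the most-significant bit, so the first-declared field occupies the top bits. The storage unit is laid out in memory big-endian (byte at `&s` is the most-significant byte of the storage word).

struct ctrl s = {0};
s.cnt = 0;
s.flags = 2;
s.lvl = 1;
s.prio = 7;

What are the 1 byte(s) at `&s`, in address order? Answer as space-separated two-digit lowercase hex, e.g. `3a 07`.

cnt:1 = 0 → 0x0 << 7 → word 0x00
flags:3 = 2 → 0x2 << 4 → word 0x20
lvl:1 = 1 → 0x1 << 3 → word 0x28
prio:3 = 7 → 0x7 << 0 → word 0x2f
word = 0x2f → big-endian bytes:
  [0]=0x2f

2f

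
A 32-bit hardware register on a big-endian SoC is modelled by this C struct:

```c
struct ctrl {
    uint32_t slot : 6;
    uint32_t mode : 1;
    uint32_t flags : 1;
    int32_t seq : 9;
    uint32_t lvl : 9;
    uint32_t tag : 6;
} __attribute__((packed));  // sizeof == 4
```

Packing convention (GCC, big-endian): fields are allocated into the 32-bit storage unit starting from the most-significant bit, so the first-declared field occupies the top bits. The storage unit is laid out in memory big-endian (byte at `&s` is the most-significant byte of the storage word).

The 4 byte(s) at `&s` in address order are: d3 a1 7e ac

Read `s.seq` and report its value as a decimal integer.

-190

[0]=0xd3 [1]=0xa1 [2]=0x7e [3]=0xac (big-endian) → word 0xd3a17eac
slot [26+:6] = (word>>26) & 0x3f = 52
mode [25+:1] = (word>>25) & 0x1 = 1
flags [24+:1] = (word>>24) & 0x1 = 1
seq [15+:9] = (word>>15) & 0x1ff = 322  ←
lvl [6+:9] = (word>>6) & 0x1ff = 506
tag [0+:6] = (word>>0) & 0x3f = 44
seq signed 9b, MSB=1: 322 - 512 = -190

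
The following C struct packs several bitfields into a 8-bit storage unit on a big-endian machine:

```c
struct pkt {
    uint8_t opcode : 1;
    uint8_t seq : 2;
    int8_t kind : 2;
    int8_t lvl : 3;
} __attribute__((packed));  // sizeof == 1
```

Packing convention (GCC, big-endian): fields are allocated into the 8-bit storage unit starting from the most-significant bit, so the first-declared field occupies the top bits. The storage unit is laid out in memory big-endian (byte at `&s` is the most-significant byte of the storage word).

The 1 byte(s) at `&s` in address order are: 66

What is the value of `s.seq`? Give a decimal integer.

3

[0]=0x66 (big-endian) → word 0x66
opcode:1 @ bit 7 → (0x66>>7)&0x1 = 0x0
seq:2 @ bit 5 → (0x66>>5)&0x3 = 0x3  ←
kind:2 @ bit 3 → (0x66>>3)&0x3 = 0x0
lvl:3 @ bit 0 → (0x66>>0)&0x7 = 0x6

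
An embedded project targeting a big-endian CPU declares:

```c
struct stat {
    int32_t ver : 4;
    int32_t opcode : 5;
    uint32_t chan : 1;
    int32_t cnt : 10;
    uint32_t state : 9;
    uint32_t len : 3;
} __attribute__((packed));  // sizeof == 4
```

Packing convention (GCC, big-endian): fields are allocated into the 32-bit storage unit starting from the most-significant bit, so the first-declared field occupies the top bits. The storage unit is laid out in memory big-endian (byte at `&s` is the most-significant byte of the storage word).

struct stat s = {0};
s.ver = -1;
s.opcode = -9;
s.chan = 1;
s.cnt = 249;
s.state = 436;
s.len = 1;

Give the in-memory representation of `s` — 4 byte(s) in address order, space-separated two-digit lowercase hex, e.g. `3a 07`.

[28+:4] ver=-1 & 0xf = 0xf; word=0xf0000000
[23+:5] opcode=-9 & 0x1f = 0x17; word=0xfb800000
[22+:1] chan=1 & 0x1 = 0x1; word=0xfbc00000
[12+:10] cnt=249 & 0x3ff = 0xf9; word=0xfbcf9000
[3+:9] state=436 & 0x1ff = 0x1b4; word=0xfbcf9da0
[0+:3] len=1 & 0x7 = 0x1; word=0xfbcf9da1
word = 0xfbcf9da1 → big-endian bytes:
  [0]=0xfb  [1]=0xcf  [2]=0x9d  [3]=0xa1

fb cf 9d a1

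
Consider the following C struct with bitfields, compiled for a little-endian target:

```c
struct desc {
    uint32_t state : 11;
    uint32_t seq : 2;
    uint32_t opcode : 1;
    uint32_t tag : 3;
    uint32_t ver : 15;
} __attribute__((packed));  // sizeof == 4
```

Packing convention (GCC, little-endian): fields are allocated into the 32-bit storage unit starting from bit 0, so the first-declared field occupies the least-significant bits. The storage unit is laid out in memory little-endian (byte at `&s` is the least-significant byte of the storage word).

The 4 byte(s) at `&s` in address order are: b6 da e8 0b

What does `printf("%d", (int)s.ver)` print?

1524

[0]=0xb6 [1]=0xda [2]=0xe8 [3]=0x0b (little-endian) → word 0x0be8dab6
state [0+:11] = (word>>0) & 0x7ff = 694
seq [11+:2] = (word>>11) & 0x3 = 3
opcode [13+:1] = (word>>13) & 0x1 = 0
tag [14+:3] = (word>>14) & 0x7 = 3
ver [17+:15] = (word>>17) & 0x7fff = 1524  ←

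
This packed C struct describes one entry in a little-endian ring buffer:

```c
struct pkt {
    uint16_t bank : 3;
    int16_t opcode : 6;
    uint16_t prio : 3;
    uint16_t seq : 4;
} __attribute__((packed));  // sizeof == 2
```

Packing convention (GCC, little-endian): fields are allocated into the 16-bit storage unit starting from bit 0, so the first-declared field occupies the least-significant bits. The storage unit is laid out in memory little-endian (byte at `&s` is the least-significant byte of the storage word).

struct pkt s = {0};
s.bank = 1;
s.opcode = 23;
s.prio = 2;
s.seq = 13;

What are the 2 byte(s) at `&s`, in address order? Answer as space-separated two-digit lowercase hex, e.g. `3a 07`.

b9 d4

bank:3 = 1 → 0x1 << 0 → word 0x0001
opcode:6 = 23 → 0x17 << 3 → word 0x00b9
prio:3 = 2 → 0x2 << 9 → word 0x04b9
seq:4 = 13 → 0xd << 12 → word 0xd4b9
word = 0xd4b9 → little-endian bytes:
  [0]=0xb9  [1]=0xd4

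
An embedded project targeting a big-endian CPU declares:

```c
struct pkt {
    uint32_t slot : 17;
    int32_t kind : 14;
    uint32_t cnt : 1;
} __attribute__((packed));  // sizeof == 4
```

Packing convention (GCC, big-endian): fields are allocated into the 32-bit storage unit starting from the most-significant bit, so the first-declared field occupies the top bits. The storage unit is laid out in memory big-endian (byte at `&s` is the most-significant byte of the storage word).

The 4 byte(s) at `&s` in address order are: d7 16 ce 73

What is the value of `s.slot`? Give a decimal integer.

110125

[0]=0xd7 [1]=0x16 [2]=0xce [3]=0x73 (big-endian) → word 0xd716ce73
slot [15+:17] = (word>>15) & 0x1ffff = 110125  ←
kind [1+:14] = (word>>1) & 0x3fff = 10041
cnt [0+:1] = (word>>0) & 0x1 = 1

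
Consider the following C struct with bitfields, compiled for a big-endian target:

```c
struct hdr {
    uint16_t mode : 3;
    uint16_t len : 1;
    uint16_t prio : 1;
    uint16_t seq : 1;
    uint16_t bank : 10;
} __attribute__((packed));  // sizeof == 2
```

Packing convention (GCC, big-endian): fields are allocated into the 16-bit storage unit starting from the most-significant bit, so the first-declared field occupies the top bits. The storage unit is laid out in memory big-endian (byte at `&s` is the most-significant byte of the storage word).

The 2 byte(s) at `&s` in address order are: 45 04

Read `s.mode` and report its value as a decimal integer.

[0]=0x45 [1]=0x04 (big-endian) → word 0x4504
mode:3 @ bit 13 → (0x4504>>13)&0x7 = 0x2  ←
len:1 @ bit 12 → (0x4504>>12)&0x1 = 0x0
prio:1 @ bit 11 → (0x4504>>11)&0x1 = 0x0
seq:1 @ bit 10 → (0x4504>>10)&0x1 = 0x1
bank:10 @ bit 0 → (0x4504>>0)&0x3ff = 0x104

2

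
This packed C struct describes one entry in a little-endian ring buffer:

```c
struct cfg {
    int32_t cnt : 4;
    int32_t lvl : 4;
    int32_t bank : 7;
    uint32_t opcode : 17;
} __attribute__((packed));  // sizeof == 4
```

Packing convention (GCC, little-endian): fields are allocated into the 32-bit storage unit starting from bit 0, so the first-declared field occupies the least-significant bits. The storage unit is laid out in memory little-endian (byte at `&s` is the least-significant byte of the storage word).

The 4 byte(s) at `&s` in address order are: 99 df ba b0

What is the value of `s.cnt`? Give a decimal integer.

-7

[0]=0x99 [1]=0xdf [2]=0xba [3]=0xb0 (little-endian) → word 0xb0badf99
cnt [0+:4] = (word>>0) & 0xf = 9  ←
lvl [4+:4] = (word>>4) & 0xf = 9
bank [8+:7] = (word>>8) & 0x7f = 95
opcode [15+:17] = (word>>15) & 0x1ffff = 90485
cnt signed 4b, MSB=1: 9 - 16 = -7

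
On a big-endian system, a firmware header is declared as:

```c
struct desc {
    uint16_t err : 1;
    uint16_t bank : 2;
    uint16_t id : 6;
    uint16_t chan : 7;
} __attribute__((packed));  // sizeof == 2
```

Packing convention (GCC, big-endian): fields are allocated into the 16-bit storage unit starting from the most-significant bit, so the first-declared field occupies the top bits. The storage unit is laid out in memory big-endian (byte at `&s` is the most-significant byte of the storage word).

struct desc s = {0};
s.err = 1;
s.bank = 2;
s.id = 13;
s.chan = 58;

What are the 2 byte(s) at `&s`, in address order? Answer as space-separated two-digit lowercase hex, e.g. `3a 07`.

c6 ba

[15+:1] err=1 & 0x1 = 0x1; word=0x8000
[13+:2] bank=2 & 0x3 = 0x2; word=0xc000
[7+:6] id=13 & 0x3f = 0xd; word=0xc680
[0+:7] chan=58 & 0x7f = 0x3a; word=0xc6ba
word = 0xc6ba → big-endian bytes:
  [0]=0xc6  [1]=0xba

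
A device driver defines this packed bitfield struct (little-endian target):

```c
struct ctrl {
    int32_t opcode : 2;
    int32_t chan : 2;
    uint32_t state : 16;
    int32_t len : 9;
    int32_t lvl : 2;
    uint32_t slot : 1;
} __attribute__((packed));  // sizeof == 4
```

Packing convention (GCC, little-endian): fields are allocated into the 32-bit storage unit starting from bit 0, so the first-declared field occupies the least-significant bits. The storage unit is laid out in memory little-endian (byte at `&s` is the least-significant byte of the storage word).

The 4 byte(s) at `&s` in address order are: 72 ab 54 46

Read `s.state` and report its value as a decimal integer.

[0]=0x72 [1]=0xab [2]=0x54 [3]=0x46 (little-endian) → word 0x4654ab72
opcode [0+:2] = (word>>0) & 0x3 = 2
chan [2+:2] = (word>>2) & 0x3 = 0
state [4+:16] = (word>>4) & 0xffff = 19127  ←
len [20+:9] = (word>>20) & 0x1ff = 101
lvl [29+:2] = (word>>29) & 0x3 = 2
slot [31+:1] = (word>>31) & 0x1 = 0

19127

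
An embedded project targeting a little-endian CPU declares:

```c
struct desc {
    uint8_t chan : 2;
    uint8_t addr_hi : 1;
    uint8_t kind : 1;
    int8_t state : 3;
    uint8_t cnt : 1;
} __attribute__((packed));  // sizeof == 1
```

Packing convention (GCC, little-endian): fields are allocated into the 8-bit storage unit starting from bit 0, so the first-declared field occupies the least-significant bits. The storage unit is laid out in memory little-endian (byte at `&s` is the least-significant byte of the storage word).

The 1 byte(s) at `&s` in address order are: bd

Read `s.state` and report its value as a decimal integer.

3

[0]=0xbd (little-endian) → word 0xbd
chan [0+:2] = (word>>0) & 0x3 = 1
addr_hi [2+:1] = (word>>2) & 0x1 = 1
kind [3+:1] = (word>>3) & 0x1 = 1
state [4+:3] = (word>>4) & 0x7 = 3  ←
cnt [7+:1] = (word>>7) & 0x1 = 1
state signed 3b, MSB=0: value = 3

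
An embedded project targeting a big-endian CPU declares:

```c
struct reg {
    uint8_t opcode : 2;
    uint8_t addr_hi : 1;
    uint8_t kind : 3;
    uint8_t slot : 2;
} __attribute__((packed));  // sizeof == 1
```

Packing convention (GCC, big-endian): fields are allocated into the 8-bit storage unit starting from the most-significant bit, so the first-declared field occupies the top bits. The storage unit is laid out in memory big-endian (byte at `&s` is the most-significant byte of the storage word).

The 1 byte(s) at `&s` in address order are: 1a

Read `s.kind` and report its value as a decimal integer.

[0]=0x1a (big-endian) → word 0x1a
opcode:2 @ bit 6 → (0x1a>>6)&0x3 = 0x0
addr_hi:1 @ bit 5 → (0x1a>>5)&0x1 = 0x0
kind:3 @ bit 2 → (0x1a>>2)&0x7 = 0x6  ←
slot:2 @ bit 0 → (0x1a>>0)&0x3 = 0x2

6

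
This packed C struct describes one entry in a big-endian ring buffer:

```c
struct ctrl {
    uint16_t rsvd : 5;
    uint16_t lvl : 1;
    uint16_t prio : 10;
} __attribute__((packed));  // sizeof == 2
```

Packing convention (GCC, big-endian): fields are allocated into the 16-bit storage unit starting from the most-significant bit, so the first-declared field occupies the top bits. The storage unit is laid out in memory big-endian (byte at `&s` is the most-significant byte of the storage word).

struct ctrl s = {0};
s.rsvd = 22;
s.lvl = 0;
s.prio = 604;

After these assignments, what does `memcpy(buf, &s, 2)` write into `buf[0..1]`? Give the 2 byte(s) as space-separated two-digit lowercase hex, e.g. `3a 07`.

b2 5c

rsvd (5b) val=22 bits=0x16 at bit 11: 0xb000
lvl (1b) val=0 bits=0x0 at bit 10: 0xb000
prio (10b) val=604 bits=0x25c at bit 0: 0xb25c
word = 0xb25c → big-endian bytes:
  [0]=0xb2  [1]=0x5c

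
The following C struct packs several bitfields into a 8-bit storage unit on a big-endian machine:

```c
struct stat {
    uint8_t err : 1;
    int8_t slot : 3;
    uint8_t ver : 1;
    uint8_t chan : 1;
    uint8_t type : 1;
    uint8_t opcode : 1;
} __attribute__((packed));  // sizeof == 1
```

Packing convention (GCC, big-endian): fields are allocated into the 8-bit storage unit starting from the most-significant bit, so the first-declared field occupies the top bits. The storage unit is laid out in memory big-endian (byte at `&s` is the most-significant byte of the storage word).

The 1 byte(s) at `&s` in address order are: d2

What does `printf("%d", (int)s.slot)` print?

-3

[0]=0xd2 (big-endian) → word 0xd2
err [7+:1] = (word>>7) & 0x1 = 1
slot [4+:3] = (word>>4) & 0x7 = 5  ←
ver [3+:1] = (word>>3) & 0x1 = 0
chan [2+:1] = (word>>2) & 0x1 = 0
type [1+:1] = (word>>1) & 0x1 = 1
opcode [0+:1] = (word>>0) & 0x1 = 0
slot signed 3b, MSB=1: 5 - 8 = -3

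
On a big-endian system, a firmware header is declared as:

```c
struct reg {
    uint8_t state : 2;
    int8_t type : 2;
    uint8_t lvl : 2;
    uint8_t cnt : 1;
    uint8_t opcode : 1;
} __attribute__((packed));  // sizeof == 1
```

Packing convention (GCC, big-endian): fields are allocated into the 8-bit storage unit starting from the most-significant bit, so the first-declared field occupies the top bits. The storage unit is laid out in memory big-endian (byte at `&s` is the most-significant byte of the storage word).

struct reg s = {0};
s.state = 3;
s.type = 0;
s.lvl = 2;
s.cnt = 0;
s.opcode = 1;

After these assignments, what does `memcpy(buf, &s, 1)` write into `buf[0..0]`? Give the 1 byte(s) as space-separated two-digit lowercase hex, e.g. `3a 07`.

c9

state:2 = 3 → 0x3 << 6 → word 0xc0
type:2 = 0 → 0x0 << 4 → word 0xc0
lvl:2 = 2 → 0x2 << 2 → word 0xc8
cnt:1 = 0 → 0x0 << 1 → word 0xc8
opcode:1 = 1 → 0x1 << 0 → word 0xc9
word = 0xc9 → big-endian bytes:
  [0]=0xc9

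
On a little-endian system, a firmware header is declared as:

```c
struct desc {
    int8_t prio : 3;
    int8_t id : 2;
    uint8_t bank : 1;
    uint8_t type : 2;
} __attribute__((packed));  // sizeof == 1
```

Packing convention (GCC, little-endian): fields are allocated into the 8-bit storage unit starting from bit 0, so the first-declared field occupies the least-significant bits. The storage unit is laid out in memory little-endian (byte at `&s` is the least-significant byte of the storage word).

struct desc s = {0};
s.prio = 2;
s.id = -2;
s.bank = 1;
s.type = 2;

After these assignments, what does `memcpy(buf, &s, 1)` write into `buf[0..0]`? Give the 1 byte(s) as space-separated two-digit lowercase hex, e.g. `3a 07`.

b2

prio:3 = 2 → 0x2 << 0 → word 0x02
id:2 = -2 → 0x2 << 3 → word 0x12
bank:1 = 1 → 0x1 << 5 → word 0x32
type:2 = 2 → 0x2 << 6 → word 0xb2
word = 0xb2 → little-endian bytes:
  [0]=0xb2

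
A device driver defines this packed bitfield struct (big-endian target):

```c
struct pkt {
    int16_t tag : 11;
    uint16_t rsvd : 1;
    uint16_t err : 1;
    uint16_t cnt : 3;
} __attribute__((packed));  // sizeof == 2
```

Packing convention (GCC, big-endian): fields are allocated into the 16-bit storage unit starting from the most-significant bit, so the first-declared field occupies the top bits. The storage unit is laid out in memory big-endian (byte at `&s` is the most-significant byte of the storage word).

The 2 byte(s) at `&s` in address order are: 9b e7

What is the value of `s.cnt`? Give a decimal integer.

[0]=0x9b [1]=0xe7 (big-endian) → word 0x9be7
tag:11 @ bit 5 → (0x9be7>>5)&0x7ff = 0x4df
rsvd:1 @ bit 4 → (0x9be7>>4)&0x1 = 0x0
err:1 @ bit 3 → (0x9be7>>3)&0x1 = 0x0
cnt:3 @ bit 0 → (0x9be7>>0)&0x7 = 0x7  ←

7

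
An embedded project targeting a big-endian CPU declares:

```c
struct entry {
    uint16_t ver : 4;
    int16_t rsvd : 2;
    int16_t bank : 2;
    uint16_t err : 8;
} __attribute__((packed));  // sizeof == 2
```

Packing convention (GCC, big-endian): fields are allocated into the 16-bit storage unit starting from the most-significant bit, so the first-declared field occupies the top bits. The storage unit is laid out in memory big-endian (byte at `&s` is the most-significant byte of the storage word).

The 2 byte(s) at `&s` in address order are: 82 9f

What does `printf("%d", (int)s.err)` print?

159

[0]=0x82 [1]=0x9f (big-endian) → word 0x829f
ver:4 @ bit 12 → (0x829f>>12)&0xf = 0x8
rsvd:2 @ bit 10 → (0x829f>>10)&0x3 = 0x0
bank:2 @ bit 8 → (0x829f>>8)&0x3 = 0x2
err:8 @ bit 0 → (0x829f>>0)&0xff = 0x9f  ←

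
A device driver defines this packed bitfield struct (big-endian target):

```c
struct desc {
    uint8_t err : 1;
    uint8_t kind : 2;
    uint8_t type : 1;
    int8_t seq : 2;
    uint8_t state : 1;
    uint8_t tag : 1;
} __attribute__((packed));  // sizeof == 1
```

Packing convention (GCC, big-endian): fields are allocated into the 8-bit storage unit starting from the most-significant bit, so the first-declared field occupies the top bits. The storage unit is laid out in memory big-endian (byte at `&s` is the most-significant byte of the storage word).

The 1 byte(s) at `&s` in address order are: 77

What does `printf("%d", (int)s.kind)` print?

3

[0]=0x77 (big-endian) → word 0x77
err:1 @ bit 7 → (0x77>>7)&0x1 = 0x0
kind:2 @ bit 5 → (0x77>>5)&0x3 = 0x3  ←
type:1 @ bit 4 → (0x77>>4)&0x1 = 0x1
seq:2 @ bit 2 → (0x77>>2)&0x3 = 0x1
state:1 @ bit 1 → (0x77>>1)&0x1 = 0x1
tag:1 @ bit 0 → (0x77>>0)&0x1 = 0x1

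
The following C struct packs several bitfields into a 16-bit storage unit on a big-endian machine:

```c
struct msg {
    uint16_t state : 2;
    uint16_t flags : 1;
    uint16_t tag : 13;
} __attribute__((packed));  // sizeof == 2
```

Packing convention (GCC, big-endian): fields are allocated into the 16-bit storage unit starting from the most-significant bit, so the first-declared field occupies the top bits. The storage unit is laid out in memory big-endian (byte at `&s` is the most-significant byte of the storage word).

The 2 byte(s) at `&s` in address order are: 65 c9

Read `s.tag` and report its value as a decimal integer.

[0]=0x65 [1]=0xc9 (big-endian) → word 0x65c9
state:2 @ bit 14 → (0x65c9>>14)&0x3 = 0x1
flags:1 @ bit 13 → (0x65c9>>13)&0x1 = 0x1
tag:13 @ bit 0 → (0x65c9>>0)&0x1fff = 0x5c9  ←

1481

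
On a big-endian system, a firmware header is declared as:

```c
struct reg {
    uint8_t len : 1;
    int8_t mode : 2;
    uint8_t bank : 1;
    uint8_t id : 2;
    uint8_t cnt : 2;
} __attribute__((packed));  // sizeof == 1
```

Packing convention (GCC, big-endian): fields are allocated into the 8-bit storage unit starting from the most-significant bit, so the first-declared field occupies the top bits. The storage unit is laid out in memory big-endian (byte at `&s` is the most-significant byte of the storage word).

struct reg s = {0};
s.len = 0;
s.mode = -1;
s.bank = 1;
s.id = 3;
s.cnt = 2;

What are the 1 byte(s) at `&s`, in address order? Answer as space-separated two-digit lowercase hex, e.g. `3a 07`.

7e

len:1 = 0 → 0x0 << 7 → word 0x00
mode:2 = -1 → 0x3 << 5 → word 0x60
bank:1 = 1 → 0x1 << 4 → word 0x70
id:2 = 3 → 0x3 << 2 → word 0x7c
cnt:2 = 2 → 0x2 << 0 → word 0x7e
word = 0x7e → big-endian bytes:
  [0]=0x7e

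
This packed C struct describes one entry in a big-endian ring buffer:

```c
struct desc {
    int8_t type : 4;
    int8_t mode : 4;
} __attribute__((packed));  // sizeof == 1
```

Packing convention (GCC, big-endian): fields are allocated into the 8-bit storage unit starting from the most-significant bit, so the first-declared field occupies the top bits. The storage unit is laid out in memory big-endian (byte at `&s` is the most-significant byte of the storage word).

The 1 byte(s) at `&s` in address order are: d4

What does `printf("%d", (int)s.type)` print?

-3

[0]=0xd4 (big-endian) → word 0xd4
type:4 @ bit 4 → (0xd4>>4)&0xf = 0xd  ←
mode:4 @ bit 0 → (0xd4>>0)&0xf = 0x4
type signed 4b, MSB=1: 13 - 16 = -3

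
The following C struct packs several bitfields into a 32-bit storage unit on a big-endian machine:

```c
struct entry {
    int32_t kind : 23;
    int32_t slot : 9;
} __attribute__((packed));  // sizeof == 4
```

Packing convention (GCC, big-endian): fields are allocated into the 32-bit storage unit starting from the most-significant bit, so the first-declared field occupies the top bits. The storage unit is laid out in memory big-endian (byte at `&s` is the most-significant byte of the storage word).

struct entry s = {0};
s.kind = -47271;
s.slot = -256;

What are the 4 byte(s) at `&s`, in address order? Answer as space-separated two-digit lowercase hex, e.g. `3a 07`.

kind (23b) val=-47271 bits=0x7f4759 at bit 9: 0xfe8eb200
slot (9b) val=-256 bits=0x100 at bit 0: 0xfe8eb300
word = 0xfe8eb300 → big-endian bytes:
  [0]=0xfe  [1]=0x8e  [2]=0xb3  [3]=0x00

fe 8e b3 00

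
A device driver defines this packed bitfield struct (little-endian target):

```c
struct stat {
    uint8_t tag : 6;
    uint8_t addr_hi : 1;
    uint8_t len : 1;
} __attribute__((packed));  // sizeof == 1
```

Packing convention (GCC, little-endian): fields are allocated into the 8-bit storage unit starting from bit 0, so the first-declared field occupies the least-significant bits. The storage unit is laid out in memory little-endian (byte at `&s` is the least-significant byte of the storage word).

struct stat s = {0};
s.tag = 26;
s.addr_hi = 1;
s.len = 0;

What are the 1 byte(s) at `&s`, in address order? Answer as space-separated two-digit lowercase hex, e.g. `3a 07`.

5a

tag:6 = 26 → 0x1a << 0 → word 0x1a
addr_hi:1 = 1 → 0x1 << 6 → word 0x5a
len:1 = 0 → 0x0 << 7 → word 0x5a
word = 0x5a → little-endian bytes:
  [0]=0x5a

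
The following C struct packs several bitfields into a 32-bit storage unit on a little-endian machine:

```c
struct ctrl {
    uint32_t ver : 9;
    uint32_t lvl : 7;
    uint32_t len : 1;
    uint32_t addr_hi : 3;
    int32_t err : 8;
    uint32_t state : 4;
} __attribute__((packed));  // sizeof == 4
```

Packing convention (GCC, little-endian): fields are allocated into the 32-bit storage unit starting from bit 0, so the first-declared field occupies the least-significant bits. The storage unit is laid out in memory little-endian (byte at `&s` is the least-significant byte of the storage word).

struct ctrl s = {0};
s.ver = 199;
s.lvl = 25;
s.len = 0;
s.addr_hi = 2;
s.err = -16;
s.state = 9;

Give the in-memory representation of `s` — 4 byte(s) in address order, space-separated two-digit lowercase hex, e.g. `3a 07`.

c7 32 04 9f

ver:9 = 199 → 0xc7 << 0 → word 0x000000c7
lvl:7 = 25 → 0x19 << 9 → word 0x000032c7
len:1 = 0 → 0x0 << 16 → word 0x000032c7
addr_hi:3 = 2 → 0x2 << 17 → word 0x000432c7
err:8 = -16 → 0xf0 << 20 → word 0x0f0432c7
state:4 = 9 → 0x9 << 28 → word 0x9f0432c7
word = 0x9f0432c7 → little-endian bytes:
  [0]=0xc7  [1]=0x32  [2]=0x04  [3]=0x9f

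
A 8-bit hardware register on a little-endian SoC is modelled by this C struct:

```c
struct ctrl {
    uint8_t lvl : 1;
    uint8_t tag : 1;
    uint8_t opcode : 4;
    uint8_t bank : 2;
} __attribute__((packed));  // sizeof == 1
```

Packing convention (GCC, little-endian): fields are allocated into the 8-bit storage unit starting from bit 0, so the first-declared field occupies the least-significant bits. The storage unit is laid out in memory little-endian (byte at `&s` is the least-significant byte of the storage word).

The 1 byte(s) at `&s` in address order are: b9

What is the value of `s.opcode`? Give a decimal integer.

[0]=0xb9 (little-endian) → word 0xb9
lvl:1 @ bit 0 → (0xb9>>0)&0x1 = 0x1
tag:1 @ bit 1 → (0xb9>>1)&0x1 = 0x0
opcode:4 @ bit 2 → (0xb9>>2)&0xf = 0xe  ←
bank:2 @ bit 6 → (0xb9>>6)&0x3 = 0x2

14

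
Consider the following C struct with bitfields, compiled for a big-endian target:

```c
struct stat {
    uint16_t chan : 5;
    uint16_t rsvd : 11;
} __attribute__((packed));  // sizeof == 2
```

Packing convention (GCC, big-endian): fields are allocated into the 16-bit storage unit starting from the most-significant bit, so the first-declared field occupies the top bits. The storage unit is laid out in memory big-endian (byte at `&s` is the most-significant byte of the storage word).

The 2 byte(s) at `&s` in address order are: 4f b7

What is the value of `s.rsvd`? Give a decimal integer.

1975

[0]=0x4f [1]=0xb7 (big-endian) → word 0x4fb7
chan [11+:5] = (word>>11) & 0x1f = 9
rsvd [0+:11] = (word>>0) & 0x7ff = 1975  ←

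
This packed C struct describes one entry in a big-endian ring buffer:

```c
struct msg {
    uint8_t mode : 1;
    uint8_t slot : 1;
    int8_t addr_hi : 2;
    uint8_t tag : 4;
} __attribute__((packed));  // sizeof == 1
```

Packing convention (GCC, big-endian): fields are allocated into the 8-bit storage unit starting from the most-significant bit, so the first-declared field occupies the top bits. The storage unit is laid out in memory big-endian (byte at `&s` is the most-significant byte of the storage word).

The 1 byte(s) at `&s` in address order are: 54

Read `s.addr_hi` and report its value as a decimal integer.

[0]=0x54 (big-endian) → word 0x54
mode:1 @ bit 7 → (0x54>>7)&0x1 = 0x0
slot:1 @ bit 6 → (0x54>>6)&0x1 = 0x1
addr_hi:2 @ bit 4 → (0x54>>4)&0x3 = 0x1  ←
tag:4 @ bit 0 → (0x54>>0)&0xf = 0x4
addr_hi signed 2b, MSB=0: value = 1

1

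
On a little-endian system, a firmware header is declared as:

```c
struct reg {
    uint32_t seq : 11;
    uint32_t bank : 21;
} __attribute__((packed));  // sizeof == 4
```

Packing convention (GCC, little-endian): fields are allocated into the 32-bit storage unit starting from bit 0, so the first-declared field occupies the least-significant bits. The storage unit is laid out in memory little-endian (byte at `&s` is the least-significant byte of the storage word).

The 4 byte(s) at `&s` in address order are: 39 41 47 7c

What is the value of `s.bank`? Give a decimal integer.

[0]=0x39 [1]=0x41 [2]=0x47 [3]=0x7c (little-endian) → word 0x7c474139
seq:11 @ bit 0 → (0x7c474139>>0)&0x7ff = 0x139
bank:21 @ bit 11 → (0x7c474139>>11)&0x1fffff = 0xf88e8  ←

1018088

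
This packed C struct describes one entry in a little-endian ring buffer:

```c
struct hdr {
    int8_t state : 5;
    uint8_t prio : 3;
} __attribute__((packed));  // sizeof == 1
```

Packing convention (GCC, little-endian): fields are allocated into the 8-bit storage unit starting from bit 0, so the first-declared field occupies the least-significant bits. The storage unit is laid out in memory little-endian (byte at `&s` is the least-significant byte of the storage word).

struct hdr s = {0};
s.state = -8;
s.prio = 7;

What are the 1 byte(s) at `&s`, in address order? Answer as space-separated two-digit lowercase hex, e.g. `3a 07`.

f8

[0+:5] state=-8 & 0x1f = 0x18; word=0x18
[5+:3] prio=7 & 0x7 = 0x7; word=0xf8
word = 0xf8 → little-endian bytes:
  [0]=0xf8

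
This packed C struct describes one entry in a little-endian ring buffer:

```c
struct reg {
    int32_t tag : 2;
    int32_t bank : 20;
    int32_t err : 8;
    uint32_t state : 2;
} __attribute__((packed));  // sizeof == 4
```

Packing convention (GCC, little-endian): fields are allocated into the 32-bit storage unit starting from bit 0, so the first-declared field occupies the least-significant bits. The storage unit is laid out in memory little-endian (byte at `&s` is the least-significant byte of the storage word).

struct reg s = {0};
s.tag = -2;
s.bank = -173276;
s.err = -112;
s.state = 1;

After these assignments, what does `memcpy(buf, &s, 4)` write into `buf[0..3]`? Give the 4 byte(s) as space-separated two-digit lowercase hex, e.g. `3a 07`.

tag:2 = -2 → 0x2 << 0 → word 0x00000002
bank:20 = -173276 → 0xd5b24 << 2 → word 0x00356c92
err:8 = -112 → 0x90 << 22 → word 0x24356c92
state:2 = 1 → 0x1 << 30 → word 0x64356c92
word = 0x64356c92 → little-endian bytes:
  [0]=0x92  [1]=0x6c  [2]=0x35  [3]=0x64

92 6c 35 64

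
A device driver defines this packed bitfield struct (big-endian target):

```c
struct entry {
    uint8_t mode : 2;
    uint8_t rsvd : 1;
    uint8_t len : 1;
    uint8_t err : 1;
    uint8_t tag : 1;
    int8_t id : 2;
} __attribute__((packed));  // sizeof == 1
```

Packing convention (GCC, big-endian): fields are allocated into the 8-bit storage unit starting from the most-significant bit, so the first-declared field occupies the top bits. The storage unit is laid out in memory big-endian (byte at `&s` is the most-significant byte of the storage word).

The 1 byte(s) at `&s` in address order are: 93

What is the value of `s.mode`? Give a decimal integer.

2

[0]=0x93 (big-endian) → word 0x93
mode [6+:2] = (word>>6) & 0x3 = 2  ←
rsvd [5+:1] = (word>>5) & 0x1 = 0
len [4+:1] = (word>>4) & 0x1 = 1
err [3+:1] = (word>>3) & 0x1 = 0
tag [2+:1] = (word>>2) & 0x1 = 0
id [0+:2] = (word>>0) & 0x3 = 3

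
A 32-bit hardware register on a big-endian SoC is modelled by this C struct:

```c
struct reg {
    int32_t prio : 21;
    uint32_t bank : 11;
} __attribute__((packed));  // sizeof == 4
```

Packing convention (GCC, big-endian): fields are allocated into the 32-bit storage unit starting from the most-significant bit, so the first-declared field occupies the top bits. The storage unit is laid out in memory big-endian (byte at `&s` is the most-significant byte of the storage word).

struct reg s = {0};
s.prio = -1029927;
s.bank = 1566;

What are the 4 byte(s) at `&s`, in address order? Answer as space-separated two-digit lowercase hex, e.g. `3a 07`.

prio (21b) val=-1029927 bits=0x1048d9 at bit 11: 0x8246c800
bank (11b) val=1566 bits=0x61e at bit 0: 0x8246ce1e
word = 0x8246ce1e → big-endian bytes:
  [0]=0x82  [1]=0x46  [2]=0xce  [3]=0x1e

82 46 ce 1e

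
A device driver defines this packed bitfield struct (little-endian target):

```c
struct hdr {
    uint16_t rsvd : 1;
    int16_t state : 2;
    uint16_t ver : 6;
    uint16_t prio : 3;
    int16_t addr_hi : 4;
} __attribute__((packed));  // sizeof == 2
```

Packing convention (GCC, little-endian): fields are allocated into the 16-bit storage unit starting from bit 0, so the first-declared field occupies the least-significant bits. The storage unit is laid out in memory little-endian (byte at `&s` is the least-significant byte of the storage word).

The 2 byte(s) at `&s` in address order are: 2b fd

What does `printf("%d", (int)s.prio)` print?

6

[0]=0x2b [1]=0xfd (little-endian) → word 0xfd2b
rsvd:1 @ bit 0 → (0xfd2b>>0)&0x1 = 0x1
state:2 @ bit 1 → (0xfd2b>>1)&0x3 = 0x1
ver:6 @ bit 3 → (0xfd2b>>3)&0x3f = 0x25
prio:3 @ bit 9 → (0xfd2b>>9)&0x7 = 0x6  ←
addr_hi:4 @ bit 12 → (0xfd2b>>12)&0xf = 0xf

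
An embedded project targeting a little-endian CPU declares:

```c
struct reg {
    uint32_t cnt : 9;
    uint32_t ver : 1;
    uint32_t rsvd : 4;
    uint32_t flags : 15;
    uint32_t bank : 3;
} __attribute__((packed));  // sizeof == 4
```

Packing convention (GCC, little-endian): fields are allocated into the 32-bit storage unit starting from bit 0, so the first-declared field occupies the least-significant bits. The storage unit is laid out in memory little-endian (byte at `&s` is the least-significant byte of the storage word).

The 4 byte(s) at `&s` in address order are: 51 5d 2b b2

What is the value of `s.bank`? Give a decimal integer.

[0]=0x51 [1]=0x5d [2]=0x2b [3]=0xb2 (little-endian) → word 0xb22b5d51
cnt:9 @ bit 0 → (0xb22b5d51>>0)&0x1ff = 0x151
ver:1 @ bit 9 → (0xb22b5d51>>9)&0x1 = 0x0
rsvd:4 @ bit 10 → (0xb22b5d51>>10)&0xf = 0x7
flags:15 @ bit 14 → (0xb22b5d51>>14)&0x7fff = 0x48ad
bank:3 @ bit 29 → (0xb22b5d51>>29)&0x7 = 0x5  ←

5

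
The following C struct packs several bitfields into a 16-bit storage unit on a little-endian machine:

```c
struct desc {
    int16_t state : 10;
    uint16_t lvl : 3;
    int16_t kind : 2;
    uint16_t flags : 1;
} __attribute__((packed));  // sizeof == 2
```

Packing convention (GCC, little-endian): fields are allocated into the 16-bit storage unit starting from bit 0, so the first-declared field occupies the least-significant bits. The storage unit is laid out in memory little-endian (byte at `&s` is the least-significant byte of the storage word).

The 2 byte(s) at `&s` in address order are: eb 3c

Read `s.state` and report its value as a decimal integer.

[0]=0xeb [1]=0x3c (little-endian) → word 0x3ceb
state [0+:10] = (word>>0) & 0x3ff = 235  ←
lvl [10+:3] = (word>>10) & 0x7 = 7
kind [13+:2] = (word>>13) & 0x3 = 1
flags [15+:1] = (word>>15) & 0x1 = 0
state signed 10b, MSB=0: value = 235

235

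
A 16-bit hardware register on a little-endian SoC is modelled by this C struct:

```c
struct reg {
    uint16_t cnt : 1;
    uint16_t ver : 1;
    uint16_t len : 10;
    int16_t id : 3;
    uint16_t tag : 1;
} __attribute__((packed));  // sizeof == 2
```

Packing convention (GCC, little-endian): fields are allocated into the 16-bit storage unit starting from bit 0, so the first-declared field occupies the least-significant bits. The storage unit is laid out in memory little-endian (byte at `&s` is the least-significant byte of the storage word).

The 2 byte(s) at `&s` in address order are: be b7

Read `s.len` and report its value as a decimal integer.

[0]=0xbe [1]=0xb7 (little-endian) → word 0xb7be
cnt [0+:1] = (word>>0) & 0x1 = 0
ver [1+:1] = (word>>1) & 0x1 = 1
len [2+:10] = (word>>2) & 0x3ff = 495  ←
id [12+:3] = (word>>12) & 0x7 = 3
tag [15+:1] = (word>>15) & 0x1 = 1

495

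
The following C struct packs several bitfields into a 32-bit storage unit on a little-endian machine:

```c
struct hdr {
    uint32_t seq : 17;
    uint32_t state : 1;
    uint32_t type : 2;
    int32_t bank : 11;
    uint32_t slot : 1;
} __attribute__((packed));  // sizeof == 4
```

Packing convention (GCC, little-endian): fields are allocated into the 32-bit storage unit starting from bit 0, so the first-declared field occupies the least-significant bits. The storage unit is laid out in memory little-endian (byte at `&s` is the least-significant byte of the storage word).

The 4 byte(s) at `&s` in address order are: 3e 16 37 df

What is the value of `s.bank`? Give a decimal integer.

[0]=0x3e [1]=0x16 [2]=0x37 [3]=0xdf (little-endian) → word 0xdf37163e
seq [0+:17] = (word>>0) & 0x1ffff = 71230
state [17+:1] = (word>>17) & 0x1 = 1
type [18+:2] = (word>>18) & 0x3 = 1
bank [20+:11] = (word>>20) & 0x7ff = 1523  ←
slot [31+:1] = (word>>31) & 0x1 = 1
bank signed 11b, MSB=1: 1523 - 2048 = -525

-525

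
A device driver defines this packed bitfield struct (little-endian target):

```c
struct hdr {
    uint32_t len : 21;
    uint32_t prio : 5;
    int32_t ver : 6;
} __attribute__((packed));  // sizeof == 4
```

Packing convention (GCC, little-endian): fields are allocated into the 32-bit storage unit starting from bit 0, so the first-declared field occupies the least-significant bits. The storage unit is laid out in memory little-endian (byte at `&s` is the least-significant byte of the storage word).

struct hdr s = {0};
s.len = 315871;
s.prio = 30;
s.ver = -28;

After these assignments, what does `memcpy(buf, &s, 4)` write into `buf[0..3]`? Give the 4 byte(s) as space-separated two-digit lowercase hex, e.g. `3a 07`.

[0+:21] len=315871 & 0x1fffff = 0x4d1df; word=0x0004d1df
[21+:5] prio=30 & 0x1f = 0x1e; word=0x03c4d1df
[26+:6] ver=-28 & 0x3f = 0x24; word=0x93c4d1df
word = 0x93c4d1df → little-endian bytes:
  [0]=0xdf  [1]=0xd1  [2]=0xc4  [3]=0x93

df d1 c4 93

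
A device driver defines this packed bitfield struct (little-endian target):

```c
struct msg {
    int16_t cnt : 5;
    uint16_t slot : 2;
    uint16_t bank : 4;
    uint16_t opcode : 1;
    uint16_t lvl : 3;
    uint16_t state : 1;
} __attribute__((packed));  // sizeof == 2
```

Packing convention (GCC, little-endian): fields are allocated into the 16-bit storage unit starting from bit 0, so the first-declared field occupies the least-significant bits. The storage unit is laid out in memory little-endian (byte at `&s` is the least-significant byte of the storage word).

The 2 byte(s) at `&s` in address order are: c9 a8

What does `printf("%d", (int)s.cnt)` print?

9

[0]=0xc9 [1]=0xa8 (little-endian) → word 0xa8c9
cnt:5 @ bit 0 → (0xa8c9>>0)&0x1f = 0x9  ←
slot:2 @ bit 5 → (0xa8c9>>5)&0x3 = 0x2
bank:4 @ bit 7 → (0xa8c9>>7)&0xf = 0x1
opcode:1 @ bit 11 → (0xa8c9>>11)&0x1 = 0x1
lvl:3 @ bit 12 → (0xa8c9>>12)&0x7 = 0x2
state:1 @ bit 15 → (0xa8c9>>15)&0x1 = 0x1
cnt signed 5b, MSB=0: value = 9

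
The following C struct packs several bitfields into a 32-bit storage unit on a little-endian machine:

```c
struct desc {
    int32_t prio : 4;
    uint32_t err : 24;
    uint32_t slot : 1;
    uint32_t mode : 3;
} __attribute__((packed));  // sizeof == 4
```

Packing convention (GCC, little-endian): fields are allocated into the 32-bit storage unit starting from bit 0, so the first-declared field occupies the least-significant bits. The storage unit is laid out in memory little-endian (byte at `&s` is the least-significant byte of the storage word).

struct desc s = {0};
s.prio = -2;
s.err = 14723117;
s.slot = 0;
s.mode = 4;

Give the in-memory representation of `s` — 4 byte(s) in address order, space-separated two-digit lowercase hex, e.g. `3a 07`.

de 82 0a 8e

prio (4b) val=-2 bits=0xe at bit 0: 0x0000000e
err (24b) val=14723117 bits=0xe0a82d at bit 4: 0x0e0a82de
slot (1b) val=0 bits=0x0 at bit 28: 0x0e0a82de
mode (3b) val=4 bits=0x4 at bit 29: 0x8e0a82de
word = 0x8e0a82de → little-endian bytes:
  [0]=0xde  [1]=0x82  [2]=0x0a  [3]=0x8e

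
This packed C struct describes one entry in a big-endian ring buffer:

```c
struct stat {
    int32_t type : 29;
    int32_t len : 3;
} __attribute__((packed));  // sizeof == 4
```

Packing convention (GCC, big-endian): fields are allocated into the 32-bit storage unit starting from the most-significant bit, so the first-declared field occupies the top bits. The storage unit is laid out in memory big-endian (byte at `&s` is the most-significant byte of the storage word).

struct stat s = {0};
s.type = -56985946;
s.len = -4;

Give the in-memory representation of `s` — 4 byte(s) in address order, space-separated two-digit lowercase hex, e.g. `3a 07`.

type:29 = -56985946 → 0x1c9a76a6 << 3 → word 0xe4d3b530
len:3 = -4 → 0x4 << 0 → word 0xe4d3b534
word = 0xe4d3b534 → big-endian bytes:
  [0]=0xe4  [1]=0xd3  [2]=0xb5  [3]=0x34

e4 d3 b5 34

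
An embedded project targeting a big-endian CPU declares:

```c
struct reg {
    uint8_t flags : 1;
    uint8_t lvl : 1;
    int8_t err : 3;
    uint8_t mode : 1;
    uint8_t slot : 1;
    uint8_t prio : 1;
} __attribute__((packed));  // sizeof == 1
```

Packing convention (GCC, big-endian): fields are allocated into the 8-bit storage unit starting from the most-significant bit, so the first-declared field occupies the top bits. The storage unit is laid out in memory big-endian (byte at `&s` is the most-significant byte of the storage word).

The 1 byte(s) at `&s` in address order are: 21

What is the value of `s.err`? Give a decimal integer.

[0]=0x21 (big-endian) → word 0x21
flags [7+:1] = (word>>7) & 0x1 = 0
lvl [6+:1] = (word>>6) & 0x1 = 0
err [3+:3] = (word>>3) & 0x7 = 4  ←
mode [2+:1] = (word>>2) & 0x1 = 0
slot [1+:1] = (word>>1) & 0x1 = 0
prio [0+:1] = (word>>0) & 0x1 = 1
err signed 3b, MSB=1: 4 - 8 = -4

-4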